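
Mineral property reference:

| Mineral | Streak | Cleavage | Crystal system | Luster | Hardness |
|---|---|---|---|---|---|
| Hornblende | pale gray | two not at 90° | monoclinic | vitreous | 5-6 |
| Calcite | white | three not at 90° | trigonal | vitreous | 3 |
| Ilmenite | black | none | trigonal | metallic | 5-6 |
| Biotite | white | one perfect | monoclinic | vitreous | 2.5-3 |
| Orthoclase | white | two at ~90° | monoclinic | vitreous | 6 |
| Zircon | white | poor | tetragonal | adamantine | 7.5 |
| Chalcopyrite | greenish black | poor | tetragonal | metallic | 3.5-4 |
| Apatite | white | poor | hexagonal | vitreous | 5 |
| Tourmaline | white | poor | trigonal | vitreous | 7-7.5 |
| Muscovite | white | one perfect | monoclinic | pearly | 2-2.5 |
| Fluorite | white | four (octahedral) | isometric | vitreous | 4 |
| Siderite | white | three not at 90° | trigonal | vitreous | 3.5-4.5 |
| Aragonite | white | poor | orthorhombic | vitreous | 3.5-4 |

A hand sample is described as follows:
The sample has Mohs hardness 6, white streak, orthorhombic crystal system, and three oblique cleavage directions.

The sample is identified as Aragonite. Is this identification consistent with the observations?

Inconsistent

Mohs hardness 6 — Aragonite has hardness 3.5-4; which does not match.
White streak — matches Aragonite (white streak).
Orthorhombic crystal system — matches Aragonite (orthorhombic system).
Three oblique cleavage directions — Aragonite has cleavage poor; which does not match.
2 of the observed properties are inconsistent with Aragonite.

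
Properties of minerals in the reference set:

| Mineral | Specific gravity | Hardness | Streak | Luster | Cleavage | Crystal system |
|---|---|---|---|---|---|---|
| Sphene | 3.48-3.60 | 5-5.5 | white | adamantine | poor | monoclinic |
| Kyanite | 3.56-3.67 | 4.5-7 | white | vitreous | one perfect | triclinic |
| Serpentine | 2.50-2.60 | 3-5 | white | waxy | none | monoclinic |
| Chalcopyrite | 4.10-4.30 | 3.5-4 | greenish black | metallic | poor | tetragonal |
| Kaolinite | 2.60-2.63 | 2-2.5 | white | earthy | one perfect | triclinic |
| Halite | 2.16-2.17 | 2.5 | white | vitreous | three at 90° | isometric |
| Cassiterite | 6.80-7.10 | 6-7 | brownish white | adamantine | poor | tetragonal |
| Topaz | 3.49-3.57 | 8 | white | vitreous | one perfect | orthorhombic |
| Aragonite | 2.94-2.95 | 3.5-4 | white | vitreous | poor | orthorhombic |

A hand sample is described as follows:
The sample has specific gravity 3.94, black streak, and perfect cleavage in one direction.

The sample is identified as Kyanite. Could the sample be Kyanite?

Inconsistent

Specific gravity 3.94 — Kyanite has SG 3.56-3.67; which does not match.
Black streak — Kyanite has white streak; which does not match.
Perfect cleavage in one direction — matches Kyanite (cleavage one perfect).
2 of the observed properties are inconsistent with Kyanite.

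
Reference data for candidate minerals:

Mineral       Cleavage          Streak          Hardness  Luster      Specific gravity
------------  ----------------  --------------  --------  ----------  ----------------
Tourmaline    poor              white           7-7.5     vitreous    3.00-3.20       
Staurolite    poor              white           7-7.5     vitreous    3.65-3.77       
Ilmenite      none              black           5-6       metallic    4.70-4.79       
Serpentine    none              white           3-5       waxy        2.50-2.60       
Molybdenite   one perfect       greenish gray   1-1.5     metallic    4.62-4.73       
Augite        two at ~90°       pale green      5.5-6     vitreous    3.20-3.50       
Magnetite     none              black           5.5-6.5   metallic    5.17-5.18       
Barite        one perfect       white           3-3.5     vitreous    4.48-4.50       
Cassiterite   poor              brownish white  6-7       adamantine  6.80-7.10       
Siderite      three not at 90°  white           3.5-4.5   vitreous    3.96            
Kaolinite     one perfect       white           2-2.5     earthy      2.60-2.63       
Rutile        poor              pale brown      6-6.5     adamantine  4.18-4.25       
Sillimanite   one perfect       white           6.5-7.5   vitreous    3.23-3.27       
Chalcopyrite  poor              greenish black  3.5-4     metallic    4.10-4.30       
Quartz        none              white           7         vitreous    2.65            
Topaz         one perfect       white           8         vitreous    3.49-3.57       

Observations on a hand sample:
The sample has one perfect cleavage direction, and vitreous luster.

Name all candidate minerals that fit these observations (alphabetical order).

One perfect cleavage direction: only Molybdenite, Barite, Kaolinite, Sillimanite, Topaz remain.
Vitreous luster excludes Molybdenite, Kaolinite.
The minerals that satisfy all observations are Barite, Sillimanite, Topaz.

Barite, Sillimanite, Topaz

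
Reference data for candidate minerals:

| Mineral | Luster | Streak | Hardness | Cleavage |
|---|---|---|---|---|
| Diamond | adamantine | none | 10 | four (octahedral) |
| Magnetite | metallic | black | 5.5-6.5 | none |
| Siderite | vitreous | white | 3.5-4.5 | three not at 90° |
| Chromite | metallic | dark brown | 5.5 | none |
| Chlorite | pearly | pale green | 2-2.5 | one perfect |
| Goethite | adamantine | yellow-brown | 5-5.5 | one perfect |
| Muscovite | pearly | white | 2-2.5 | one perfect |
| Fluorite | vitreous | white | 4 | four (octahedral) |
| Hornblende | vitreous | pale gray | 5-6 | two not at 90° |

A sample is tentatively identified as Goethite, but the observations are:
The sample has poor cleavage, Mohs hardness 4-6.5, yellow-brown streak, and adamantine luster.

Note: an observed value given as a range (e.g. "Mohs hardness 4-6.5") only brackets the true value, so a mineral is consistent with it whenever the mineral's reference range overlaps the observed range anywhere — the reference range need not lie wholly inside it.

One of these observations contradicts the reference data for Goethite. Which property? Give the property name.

cleavage

Poor cleavage: Goethite has cleavage one perfect — does not match.
Mohs hardness 4-6.5: Goethite has hardness 5-5.5 — consistent.
Yellow-brown streak: Goethite has yellow-brown streak — consistent.
Adamantine luster: Goethite has adamantine luster — consistent.
Everything matches except the cleavage.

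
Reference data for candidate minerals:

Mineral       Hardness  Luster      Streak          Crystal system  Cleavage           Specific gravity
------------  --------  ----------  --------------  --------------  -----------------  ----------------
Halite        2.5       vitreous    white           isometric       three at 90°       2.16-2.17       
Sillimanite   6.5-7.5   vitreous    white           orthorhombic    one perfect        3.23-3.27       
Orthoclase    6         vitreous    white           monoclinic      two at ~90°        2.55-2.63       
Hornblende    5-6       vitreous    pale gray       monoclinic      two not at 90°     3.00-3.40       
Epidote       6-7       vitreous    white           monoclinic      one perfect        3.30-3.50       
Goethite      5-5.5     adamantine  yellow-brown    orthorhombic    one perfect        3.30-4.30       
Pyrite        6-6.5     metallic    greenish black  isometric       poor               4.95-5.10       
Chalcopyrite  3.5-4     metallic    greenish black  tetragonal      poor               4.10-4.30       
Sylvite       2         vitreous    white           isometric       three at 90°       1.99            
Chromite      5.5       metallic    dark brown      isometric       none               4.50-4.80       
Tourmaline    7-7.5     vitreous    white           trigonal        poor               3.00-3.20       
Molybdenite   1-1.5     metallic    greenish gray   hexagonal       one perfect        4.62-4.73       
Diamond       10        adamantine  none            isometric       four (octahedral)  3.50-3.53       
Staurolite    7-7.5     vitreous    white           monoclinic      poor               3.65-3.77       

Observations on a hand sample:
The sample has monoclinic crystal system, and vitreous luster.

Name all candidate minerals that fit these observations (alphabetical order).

Monoclinic crystal system: only Orthoclase, Hornblende, Epidote, Staurolite remain.
Vitreous luster: all remaining candidates fit.
Remaining candidates: Epidote, Hornblende, Orthoclase, Staurolite.

Epidote, Hornblende, Orthoclase, Staurolite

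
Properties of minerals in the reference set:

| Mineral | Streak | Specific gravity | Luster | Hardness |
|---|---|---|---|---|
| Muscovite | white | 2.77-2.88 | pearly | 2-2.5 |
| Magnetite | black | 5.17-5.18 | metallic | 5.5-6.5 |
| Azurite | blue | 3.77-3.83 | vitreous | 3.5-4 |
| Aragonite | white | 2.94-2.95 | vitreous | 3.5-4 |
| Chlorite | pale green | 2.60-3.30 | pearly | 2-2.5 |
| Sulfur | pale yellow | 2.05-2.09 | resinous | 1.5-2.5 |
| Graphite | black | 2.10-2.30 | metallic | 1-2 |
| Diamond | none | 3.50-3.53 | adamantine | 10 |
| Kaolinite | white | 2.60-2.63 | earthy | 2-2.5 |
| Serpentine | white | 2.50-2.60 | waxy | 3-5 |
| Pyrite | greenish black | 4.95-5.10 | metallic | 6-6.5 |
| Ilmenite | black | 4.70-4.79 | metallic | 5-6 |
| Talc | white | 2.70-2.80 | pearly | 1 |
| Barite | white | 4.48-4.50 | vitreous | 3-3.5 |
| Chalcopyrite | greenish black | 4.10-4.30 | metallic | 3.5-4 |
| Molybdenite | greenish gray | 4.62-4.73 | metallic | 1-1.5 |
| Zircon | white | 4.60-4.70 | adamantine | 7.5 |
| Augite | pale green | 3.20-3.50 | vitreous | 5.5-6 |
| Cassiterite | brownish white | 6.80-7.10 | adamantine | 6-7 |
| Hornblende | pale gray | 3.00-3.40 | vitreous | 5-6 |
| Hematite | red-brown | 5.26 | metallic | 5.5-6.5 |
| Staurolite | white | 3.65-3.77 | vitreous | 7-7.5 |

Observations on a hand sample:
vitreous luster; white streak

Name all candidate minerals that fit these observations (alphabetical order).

Vitreous luster — Azurite, Aragonite, Barite, Augite, Hornblende, Staurolite remain.
White streak rules out Azurite, Augite, Hornblende.
Remaining candidates: Aragonite, Barite, Staurolite.

Aragonite, Barite, Staurolite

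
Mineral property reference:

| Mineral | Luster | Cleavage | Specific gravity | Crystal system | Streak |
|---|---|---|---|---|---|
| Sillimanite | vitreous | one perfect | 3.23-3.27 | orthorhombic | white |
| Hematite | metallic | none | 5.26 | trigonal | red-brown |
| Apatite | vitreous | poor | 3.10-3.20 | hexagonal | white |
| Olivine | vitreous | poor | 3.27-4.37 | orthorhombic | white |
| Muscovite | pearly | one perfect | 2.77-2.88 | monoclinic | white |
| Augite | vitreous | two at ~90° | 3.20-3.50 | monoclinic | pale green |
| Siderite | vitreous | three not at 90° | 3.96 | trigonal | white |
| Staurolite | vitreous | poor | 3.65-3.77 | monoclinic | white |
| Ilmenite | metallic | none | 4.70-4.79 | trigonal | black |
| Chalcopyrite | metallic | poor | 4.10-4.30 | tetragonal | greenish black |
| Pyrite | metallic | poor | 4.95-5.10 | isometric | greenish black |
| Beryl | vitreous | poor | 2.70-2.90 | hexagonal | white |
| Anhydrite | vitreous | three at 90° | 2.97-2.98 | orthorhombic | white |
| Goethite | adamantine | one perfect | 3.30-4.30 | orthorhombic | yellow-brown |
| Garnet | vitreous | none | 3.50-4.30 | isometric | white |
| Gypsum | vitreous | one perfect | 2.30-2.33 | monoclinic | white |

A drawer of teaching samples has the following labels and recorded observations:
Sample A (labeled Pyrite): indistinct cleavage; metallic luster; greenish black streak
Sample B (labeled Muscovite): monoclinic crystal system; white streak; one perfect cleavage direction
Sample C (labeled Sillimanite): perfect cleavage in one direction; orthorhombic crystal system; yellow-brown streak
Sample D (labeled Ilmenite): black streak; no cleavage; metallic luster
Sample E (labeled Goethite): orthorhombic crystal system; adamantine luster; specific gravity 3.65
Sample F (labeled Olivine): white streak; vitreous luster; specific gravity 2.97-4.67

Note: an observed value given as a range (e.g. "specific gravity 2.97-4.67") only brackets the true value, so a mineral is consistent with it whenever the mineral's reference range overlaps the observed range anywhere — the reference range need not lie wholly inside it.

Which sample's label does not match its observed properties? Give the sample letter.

Sample A: every observation is compatible with the reference values for Pyrite.
Sample B: every observation is compatible with the reference values for Muscovite.
Sample C: yellow-brown streak is outside the reference for Sillimanite (white streak) — mislabeled.
Sample D: every observation is compatible with the reference values for Ilmenite.
Sample E: every observation is compatible with the reference values for Goethite.
Sample F: every observation is compatible with the reference values for Olivine.
Only sample C is inconsistent with its label.

C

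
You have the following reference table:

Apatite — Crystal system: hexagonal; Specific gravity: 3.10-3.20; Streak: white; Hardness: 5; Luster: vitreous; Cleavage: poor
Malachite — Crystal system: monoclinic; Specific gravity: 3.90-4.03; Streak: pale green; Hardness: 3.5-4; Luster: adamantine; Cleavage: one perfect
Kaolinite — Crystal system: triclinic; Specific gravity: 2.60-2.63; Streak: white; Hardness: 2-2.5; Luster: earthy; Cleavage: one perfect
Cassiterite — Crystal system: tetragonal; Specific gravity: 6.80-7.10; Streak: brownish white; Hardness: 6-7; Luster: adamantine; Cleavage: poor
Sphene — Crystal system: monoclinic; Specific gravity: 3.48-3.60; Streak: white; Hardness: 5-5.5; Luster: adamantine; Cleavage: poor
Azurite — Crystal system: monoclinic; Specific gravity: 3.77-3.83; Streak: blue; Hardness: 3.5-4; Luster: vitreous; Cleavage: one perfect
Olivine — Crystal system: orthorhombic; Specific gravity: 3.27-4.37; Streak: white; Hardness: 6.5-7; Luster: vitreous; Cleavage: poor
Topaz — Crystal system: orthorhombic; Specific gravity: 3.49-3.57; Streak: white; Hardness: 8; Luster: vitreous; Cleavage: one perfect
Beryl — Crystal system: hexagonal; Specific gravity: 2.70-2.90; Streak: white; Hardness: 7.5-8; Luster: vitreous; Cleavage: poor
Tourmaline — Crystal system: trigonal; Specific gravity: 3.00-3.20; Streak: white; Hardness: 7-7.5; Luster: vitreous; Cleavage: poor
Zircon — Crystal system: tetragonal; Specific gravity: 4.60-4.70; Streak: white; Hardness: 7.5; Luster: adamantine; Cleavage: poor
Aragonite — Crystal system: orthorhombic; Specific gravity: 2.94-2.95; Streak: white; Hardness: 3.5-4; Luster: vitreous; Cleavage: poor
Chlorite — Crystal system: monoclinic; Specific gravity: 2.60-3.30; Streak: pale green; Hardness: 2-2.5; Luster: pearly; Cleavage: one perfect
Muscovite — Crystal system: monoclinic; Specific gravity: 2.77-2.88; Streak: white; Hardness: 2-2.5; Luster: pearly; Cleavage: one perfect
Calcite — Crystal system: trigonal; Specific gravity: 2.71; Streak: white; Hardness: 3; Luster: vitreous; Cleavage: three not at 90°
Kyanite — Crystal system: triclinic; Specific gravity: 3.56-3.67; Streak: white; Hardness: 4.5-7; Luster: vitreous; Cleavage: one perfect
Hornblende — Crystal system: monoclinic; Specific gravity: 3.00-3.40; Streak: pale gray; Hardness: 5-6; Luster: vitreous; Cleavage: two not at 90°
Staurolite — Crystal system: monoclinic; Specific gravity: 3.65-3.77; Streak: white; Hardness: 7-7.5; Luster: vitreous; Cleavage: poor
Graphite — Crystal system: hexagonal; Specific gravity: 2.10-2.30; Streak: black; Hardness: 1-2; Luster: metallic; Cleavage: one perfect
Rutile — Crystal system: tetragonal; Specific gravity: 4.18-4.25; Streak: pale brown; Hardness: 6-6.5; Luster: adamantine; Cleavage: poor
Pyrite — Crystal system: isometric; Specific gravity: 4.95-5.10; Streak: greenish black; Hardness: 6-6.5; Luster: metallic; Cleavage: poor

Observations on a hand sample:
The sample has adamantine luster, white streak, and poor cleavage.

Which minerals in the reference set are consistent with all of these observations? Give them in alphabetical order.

Adamantine luster: leaves Malachite, Cassiterite, Sphene, Zircon, Rutile.
White streak: only Sphene, Zircon remain.
Poor cleavage: no further eliminations.
Consistent with every observation: Sphene, Zircon.

Sphene, Zircon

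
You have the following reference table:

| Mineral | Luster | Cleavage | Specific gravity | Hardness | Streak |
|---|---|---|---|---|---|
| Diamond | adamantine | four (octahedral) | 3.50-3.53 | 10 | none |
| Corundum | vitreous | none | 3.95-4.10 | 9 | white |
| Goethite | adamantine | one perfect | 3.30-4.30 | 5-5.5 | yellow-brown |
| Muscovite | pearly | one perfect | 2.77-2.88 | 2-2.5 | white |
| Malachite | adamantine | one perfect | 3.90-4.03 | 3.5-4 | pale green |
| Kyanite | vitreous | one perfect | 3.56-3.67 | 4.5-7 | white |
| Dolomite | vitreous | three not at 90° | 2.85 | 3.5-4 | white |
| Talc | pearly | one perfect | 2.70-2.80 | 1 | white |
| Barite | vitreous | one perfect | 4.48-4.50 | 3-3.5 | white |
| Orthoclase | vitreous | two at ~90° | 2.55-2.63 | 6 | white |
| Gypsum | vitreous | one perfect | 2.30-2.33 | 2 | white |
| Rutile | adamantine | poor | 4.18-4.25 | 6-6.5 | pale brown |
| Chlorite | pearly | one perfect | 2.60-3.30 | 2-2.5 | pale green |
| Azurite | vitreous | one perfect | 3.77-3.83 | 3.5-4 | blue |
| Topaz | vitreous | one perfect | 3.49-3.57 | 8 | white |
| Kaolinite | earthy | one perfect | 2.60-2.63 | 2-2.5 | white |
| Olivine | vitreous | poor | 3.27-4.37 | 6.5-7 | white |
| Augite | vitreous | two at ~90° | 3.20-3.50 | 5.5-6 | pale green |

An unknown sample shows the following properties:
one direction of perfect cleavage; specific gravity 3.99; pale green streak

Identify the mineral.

One direction of perfect cleavage: narrows the field to Goethite, Muscovite, Malachite, Kyanite, Talc, Barite, Gypsum, Chlorite, Azurite, Topaz, Kaolinite.
Specific gravity 3.99: leaves Goethite, Malachite.
Pale green streak is inconsistent with Goethite.
The only mineral consistent with every observation is Malachite.

Malachite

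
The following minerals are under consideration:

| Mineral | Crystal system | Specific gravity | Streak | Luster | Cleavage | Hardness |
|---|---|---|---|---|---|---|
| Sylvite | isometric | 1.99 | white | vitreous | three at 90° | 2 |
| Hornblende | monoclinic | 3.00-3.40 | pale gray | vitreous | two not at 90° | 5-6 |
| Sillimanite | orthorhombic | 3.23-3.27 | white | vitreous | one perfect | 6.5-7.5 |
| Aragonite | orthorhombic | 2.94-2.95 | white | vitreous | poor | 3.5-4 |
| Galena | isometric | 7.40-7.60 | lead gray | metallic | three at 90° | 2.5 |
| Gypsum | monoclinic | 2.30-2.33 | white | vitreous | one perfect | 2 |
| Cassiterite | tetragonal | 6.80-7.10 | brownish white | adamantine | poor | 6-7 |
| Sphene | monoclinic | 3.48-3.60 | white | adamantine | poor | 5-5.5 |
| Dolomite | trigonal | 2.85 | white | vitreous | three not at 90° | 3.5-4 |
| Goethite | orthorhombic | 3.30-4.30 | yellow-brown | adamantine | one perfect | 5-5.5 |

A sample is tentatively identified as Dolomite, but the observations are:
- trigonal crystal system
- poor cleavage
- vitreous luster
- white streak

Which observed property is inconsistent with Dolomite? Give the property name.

cleavage

Trigonal crystal system: Dolomite has trigonal system — matches.
Poor cleavage: Dolomite has cleavage three not at 90° — inconsistent.
Vitreous luster: Dolomite has vitreous luster — matches.
White streak: Dolomite has white streak — matches.
Only the cleavage is inconsistent.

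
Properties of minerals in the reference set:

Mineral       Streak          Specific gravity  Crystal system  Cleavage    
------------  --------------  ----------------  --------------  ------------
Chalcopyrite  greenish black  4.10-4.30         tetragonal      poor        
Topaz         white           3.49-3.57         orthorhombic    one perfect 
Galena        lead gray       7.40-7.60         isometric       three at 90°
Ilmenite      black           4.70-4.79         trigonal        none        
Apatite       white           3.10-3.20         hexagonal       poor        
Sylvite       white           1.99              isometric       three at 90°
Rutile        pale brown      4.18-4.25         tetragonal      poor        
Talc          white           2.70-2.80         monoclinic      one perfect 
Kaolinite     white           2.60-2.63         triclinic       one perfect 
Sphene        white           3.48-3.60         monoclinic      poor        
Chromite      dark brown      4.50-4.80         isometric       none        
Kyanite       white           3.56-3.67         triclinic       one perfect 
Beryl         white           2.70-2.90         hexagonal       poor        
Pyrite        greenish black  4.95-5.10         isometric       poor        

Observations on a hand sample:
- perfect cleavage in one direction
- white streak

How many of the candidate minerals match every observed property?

4

Perfect cleavage in one direction — only Topaz, Talc, Kaolinite, Kyanite remain.
White streak — consistent with all remaining minerals.
Consistent with every observation: Kaolinite, Kyanite, Talc, Topaz.
That is 4 minerals.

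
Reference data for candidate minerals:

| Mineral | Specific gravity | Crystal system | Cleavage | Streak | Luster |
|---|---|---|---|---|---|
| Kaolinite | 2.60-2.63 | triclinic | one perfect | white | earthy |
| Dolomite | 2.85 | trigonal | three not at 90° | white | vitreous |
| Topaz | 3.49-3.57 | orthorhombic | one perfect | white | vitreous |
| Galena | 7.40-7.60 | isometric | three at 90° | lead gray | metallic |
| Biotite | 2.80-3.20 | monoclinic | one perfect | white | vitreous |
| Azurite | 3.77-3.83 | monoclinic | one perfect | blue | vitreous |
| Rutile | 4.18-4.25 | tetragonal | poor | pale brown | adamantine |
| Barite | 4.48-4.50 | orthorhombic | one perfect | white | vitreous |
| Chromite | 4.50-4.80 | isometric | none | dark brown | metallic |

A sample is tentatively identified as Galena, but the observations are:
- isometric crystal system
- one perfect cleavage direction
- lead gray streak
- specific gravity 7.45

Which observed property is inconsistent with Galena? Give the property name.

Isometric crystal system: Galena has isometric system — consistent.
One perfect cleavage direction: Galena has cleavage three at 90° — does not match.
Lead gray streak: Galena has lead gray streak — consistent.
Specific gravity 7.45: Galena has SG 7.40-7.60 — consistent.
Everything matches except the cleavage.

cleavage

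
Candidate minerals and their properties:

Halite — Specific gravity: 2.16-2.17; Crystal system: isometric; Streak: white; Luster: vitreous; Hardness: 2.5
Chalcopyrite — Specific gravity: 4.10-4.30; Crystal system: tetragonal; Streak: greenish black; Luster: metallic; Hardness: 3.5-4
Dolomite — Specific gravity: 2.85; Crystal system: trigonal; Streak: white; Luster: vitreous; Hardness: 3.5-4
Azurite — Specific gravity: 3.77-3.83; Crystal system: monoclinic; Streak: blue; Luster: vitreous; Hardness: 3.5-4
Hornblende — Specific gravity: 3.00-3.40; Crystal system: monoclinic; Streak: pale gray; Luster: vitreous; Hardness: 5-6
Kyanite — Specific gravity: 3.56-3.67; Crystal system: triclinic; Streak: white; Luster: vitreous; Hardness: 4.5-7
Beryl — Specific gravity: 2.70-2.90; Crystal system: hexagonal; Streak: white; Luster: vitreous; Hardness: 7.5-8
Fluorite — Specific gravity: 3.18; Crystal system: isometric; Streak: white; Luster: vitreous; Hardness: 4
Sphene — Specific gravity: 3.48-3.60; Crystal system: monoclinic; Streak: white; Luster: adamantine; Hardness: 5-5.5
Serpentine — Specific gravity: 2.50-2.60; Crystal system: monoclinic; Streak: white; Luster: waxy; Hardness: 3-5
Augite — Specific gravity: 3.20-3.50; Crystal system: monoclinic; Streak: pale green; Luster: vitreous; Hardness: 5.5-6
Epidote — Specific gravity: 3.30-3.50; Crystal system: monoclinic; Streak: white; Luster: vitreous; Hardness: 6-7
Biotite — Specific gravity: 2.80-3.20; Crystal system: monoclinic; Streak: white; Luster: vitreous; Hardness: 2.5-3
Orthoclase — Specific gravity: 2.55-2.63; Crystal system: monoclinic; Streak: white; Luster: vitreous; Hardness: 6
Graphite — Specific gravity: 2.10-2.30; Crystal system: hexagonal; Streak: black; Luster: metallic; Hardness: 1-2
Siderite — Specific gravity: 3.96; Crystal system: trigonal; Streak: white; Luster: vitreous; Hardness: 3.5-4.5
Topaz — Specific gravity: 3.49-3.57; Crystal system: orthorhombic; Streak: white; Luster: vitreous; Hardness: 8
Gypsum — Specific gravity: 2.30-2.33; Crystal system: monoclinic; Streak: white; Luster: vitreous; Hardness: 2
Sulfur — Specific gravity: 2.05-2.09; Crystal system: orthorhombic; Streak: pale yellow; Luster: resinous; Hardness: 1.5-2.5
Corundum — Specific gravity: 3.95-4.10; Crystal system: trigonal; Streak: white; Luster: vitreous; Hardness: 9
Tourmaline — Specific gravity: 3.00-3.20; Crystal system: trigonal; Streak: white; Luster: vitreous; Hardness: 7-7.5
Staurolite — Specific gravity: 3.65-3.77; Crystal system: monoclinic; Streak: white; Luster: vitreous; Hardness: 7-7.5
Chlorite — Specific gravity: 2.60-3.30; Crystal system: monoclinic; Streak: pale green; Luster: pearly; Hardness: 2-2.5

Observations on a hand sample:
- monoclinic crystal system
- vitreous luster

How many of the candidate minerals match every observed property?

8

Monoclinic crystal system: only Azurite, Hornblende, Sphene, Serpentine, Augite, Epidote, Biotite, Orthoclase, Gypsum, Staurolite, Chlorite remain.
Vitreous luster excludes Sphene, Serpentine, Chlorite.
Remaining candidates: Augite, Azurite, Biotite, Epidote, Gypsum, Hornblende, Orthoclase, Staurolite.
That is 8 minerals.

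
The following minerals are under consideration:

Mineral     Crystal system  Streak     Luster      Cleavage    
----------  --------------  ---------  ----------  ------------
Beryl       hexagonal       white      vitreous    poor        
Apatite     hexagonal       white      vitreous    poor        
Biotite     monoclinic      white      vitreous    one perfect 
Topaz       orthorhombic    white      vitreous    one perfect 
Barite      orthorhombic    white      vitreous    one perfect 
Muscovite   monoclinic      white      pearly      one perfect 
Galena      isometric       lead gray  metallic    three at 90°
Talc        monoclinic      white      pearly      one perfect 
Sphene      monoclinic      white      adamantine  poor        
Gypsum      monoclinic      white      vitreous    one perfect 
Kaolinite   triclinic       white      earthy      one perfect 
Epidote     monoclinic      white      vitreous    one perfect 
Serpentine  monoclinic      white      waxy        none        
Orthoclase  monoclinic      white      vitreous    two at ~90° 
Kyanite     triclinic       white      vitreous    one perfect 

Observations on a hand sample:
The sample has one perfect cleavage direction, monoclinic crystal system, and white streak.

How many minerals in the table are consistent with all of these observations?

One perfect cleavage direction excludes Beryl, Apatite, Galena, Sphene, Serpentine, Orthoclase.
Monoclinic crystal system is inconsistent with Topaz, Barite, Kaolinite, Kyanite.
White streak — no further eliminations.
The minerals that satisfy all observations are Biotite, Epidote, Gypsum, Muscovite, Talc.
That is 5 minerals.

5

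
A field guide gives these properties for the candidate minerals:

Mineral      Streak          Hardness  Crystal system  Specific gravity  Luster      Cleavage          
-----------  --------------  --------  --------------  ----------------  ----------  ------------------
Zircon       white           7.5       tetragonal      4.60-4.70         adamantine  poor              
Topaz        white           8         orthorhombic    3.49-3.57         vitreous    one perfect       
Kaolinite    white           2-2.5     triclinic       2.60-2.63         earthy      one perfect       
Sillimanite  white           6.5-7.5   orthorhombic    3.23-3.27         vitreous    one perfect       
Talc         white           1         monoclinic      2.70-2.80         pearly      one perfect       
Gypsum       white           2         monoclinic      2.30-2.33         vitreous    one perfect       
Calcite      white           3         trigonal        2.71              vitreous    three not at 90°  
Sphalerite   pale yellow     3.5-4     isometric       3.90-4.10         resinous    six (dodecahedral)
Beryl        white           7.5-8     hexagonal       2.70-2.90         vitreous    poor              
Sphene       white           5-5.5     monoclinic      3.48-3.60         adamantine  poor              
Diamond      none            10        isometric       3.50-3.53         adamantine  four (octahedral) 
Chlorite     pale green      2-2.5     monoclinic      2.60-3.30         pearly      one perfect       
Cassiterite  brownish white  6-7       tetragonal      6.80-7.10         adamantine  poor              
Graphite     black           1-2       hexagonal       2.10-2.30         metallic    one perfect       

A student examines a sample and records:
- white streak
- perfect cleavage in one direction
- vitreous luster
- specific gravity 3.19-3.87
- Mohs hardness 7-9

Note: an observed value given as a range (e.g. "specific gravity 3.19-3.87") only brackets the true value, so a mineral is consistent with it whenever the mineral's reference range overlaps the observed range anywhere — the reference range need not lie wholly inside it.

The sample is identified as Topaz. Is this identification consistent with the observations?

White streak — agrees with Topaz (white streak).
Perfect cleavage in one direction — agrees with Topaz (cleavage one perfect).
Vitreous luster — agrees with Topaz (vitreous luster).
Specific gravity 3.19-3.87 — agrees with Topaz (SG 3.49-3.57).
Mohs hardness 7-9 — agrees with Topaz (hardness 8).
Every observed property is compatible with the reference values for Topaz.

Consistent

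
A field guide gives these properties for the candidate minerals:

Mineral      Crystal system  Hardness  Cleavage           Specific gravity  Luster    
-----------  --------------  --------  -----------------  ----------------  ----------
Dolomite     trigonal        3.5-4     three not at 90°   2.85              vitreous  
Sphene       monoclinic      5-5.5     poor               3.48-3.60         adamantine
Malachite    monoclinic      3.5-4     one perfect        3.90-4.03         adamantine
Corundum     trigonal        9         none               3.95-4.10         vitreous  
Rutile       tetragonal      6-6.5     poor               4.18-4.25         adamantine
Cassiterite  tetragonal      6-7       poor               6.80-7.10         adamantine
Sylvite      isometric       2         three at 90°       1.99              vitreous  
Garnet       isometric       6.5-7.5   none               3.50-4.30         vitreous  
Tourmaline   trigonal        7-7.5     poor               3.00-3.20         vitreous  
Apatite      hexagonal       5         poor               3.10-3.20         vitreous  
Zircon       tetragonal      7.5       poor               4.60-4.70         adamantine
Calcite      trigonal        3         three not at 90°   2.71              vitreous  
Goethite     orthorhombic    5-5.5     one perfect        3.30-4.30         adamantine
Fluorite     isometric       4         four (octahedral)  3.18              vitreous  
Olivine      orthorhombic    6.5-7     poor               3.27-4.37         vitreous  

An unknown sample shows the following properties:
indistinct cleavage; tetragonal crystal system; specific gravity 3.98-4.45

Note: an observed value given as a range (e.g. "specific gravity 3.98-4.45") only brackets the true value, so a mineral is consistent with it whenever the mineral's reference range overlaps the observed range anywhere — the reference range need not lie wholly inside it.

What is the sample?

Rutile

Indistinct cleavage: only Sphene, Rutile, Cassiterite, Tourmaline, Apatite, Zircon, Olivine remain.
Tetragonal crystal system: Rutile, Cassiterite, Zircon remain.
Specific gravity 3.98-4.45: only Rutile remains.
Only Rutile satisfies all observations.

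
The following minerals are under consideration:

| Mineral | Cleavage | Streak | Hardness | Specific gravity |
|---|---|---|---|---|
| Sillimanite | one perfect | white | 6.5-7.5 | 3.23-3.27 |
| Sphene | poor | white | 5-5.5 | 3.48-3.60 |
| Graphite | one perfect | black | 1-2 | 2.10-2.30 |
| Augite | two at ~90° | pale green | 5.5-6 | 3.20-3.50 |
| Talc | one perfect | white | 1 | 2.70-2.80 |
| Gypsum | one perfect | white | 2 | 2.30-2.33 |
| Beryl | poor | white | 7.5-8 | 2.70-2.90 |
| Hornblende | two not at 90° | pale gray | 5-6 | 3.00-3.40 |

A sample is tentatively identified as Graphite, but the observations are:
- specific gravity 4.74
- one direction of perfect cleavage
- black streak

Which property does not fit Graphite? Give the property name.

specific gravity

Specific gravity 4.74: Graphite has SG 2.10-2.30 — outside the reference range.
One direction of perfect cleavage: Graphite has cleavage one perfect — matches.
Black streak: Graphite has black streak — matches.
Everything matches except the specific gravity.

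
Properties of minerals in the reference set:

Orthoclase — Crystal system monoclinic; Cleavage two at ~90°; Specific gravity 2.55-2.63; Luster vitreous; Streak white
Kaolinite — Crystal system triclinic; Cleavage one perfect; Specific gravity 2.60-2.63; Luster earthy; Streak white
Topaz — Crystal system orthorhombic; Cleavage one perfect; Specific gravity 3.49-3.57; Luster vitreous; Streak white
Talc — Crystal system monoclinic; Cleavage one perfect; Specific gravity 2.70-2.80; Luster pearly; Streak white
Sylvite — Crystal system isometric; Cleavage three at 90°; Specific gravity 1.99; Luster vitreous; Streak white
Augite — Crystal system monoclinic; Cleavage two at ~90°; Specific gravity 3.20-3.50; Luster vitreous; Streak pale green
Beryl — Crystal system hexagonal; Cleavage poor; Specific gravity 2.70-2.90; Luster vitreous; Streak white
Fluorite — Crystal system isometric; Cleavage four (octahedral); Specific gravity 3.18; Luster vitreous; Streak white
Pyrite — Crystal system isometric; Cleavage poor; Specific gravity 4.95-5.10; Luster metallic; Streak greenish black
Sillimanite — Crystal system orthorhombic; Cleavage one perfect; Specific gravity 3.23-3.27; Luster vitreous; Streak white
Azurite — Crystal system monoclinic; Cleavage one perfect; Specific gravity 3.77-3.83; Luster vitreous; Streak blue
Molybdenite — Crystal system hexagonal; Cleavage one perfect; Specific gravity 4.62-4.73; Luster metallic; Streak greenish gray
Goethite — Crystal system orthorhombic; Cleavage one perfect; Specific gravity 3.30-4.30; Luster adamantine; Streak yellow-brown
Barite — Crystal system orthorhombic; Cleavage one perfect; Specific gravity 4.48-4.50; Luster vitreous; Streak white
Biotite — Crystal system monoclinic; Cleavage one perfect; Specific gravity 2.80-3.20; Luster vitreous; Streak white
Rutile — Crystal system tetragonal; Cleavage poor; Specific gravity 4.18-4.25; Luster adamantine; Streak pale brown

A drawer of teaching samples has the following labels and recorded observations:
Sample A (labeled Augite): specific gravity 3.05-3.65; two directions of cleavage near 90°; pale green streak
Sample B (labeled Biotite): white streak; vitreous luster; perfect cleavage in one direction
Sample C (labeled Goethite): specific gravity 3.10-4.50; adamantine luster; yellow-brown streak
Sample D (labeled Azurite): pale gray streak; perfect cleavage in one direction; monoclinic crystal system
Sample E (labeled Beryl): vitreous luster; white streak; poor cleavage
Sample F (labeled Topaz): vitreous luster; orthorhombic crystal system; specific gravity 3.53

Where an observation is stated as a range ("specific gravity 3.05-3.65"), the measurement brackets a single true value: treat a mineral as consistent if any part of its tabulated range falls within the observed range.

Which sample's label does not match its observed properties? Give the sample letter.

D

Sample A: observations are consistent with Augite.
Sample B: observations are consistent with Biotite.
Sample C: observations are consistent with Goethite.
Sample D: pale gray streak is outside the reference for Azurite (blue streak) — mislabeled.
Sample E: observations are consistent with Beryl.
Sample F: observations are consistent with Topaz.
Only sample D is inconsistent with its label.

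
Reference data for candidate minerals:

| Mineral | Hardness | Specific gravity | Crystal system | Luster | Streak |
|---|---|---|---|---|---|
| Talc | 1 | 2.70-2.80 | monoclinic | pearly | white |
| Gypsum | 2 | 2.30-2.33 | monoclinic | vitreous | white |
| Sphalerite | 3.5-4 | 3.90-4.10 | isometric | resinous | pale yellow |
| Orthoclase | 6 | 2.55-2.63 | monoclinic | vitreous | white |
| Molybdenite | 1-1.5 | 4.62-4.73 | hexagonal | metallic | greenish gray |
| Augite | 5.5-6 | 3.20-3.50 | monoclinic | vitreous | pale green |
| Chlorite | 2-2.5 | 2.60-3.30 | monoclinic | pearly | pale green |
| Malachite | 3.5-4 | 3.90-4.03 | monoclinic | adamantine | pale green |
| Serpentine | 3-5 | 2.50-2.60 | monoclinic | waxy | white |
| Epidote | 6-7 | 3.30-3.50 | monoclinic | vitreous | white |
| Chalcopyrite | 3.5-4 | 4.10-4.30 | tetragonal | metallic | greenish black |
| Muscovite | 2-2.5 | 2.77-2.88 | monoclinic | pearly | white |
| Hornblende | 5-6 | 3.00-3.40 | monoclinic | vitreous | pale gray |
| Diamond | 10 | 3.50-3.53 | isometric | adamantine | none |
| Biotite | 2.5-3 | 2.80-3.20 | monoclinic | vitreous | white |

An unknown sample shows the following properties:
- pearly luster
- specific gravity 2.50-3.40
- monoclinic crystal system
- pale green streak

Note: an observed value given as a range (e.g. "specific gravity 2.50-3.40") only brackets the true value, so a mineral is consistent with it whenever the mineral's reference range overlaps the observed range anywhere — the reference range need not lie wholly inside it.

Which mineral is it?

Pearly luster — only Talc, Chlorite, Muscovite remain.
Specific gravity 2.50-3.40 — all remaining candidates fit.
Monoclinic crystal system — all remaining candidates fit.
Pale green streak — Chlorite remains.
Chlorite is the sole remaining match.

Chlorite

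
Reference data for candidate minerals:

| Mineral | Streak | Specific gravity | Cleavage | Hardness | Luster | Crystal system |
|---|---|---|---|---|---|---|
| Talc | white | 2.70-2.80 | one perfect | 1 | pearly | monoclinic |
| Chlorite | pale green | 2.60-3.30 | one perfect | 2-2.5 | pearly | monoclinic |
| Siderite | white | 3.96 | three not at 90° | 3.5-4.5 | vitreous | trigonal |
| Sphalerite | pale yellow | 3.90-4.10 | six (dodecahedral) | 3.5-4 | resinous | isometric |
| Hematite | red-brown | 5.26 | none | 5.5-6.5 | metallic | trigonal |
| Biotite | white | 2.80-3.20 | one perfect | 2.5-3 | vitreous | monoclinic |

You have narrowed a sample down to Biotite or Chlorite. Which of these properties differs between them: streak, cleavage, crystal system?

Streak: Biotite white, Chlorite pale green — different.
Cleavage: both one perfect — shared.
Crystal system: both monoclinic — shared.
Of the listed properties, streak is the one that separates them.

streak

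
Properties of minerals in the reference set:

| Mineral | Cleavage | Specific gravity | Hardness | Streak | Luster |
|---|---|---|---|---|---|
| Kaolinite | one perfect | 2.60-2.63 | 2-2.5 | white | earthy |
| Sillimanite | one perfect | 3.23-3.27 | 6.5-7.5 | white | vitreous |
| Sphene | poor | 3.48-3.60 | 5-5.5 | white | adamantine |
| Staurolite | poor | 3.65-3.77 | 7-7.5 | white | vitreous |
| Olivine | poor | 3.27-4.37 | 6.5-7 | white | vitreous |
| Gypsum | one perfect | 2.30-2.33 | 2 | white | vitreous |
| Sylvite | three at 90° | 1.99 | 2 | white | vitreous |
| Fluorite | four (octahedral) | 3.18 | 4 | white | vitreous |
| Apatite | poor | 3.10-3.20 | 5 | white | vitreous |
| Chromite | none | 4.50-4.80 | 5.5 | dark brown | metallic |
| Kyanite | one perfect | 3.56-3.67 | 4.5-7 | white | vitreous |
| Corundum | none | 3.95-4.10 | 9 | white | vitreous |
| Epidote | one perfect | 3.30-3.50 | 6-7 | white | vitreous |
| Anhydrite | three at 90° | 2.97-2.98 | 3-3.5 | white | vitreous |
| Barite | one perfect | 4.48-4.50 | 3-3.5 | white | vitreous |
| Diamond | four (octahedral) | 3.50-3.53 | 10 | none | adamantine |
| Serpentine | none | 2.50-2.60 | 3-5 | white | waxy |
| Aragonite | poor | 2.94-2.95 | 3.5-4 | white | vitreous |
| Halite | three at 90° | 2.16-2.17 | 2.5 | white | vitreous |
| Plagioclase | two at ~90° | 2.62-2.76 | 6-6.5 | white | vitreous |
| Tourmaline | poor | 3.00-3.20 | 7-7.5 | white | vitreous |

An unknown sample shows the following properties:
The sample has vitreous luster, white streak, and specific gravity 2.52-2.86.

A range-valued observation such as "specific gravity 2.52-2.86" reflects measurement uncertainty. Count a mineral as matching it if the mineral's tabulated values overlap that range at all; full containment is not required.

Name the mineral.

Vitreous luster rules out Kaolinite, Sphene, Chromite, Diamond, Serpentine.
White streak: all remaining candidates fit.
Specific gravity 2.52-2.86: narrows the field to Plagioclase.
The only mineral consistent with every observation is Plagioclase.

Plagioclase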